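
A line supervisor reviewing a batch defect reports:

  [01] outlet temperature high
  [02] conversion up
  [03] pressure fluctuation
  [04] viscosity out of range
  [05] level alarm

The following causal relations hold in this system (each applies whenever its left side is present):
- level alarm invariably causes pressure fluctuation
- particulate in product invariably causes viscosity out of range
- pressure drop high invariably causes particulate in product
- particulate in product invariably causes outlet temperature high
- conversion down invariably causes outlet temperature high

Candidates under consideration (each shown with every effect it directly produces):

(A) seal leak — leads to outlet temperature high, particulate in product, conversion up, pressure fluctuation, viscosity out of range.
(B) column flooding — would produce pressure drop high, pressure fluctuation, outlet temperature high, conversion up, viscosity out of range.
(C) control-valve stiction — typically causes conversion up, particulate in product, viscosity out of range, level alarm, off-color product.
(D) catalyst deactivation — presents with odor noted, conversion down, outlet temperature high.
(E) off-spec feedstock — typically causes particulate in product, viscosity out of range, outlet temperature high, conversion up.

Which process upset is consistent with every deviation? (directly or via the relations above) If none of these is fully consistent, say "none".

Testing each hypothesis:
(A) seal leak — does not account for level alarm
(B) column flooding — does not account for level alarm
(C) control-valve stiction — accounts for every observation (outlet temperature high through particulate in product → outlet temperature high)
(D) catalyst deactivation — outlet temperature high match; conversion up miss; pressure fluctuation miss; viscosity out of range miss; level alarm miss
(E) off-spec feedstock — outlet temperature high match; conversion up match; pressure fluctuation miss; viscosity out of range match; level alarm miss
Only (C) is consistent with every observation.

C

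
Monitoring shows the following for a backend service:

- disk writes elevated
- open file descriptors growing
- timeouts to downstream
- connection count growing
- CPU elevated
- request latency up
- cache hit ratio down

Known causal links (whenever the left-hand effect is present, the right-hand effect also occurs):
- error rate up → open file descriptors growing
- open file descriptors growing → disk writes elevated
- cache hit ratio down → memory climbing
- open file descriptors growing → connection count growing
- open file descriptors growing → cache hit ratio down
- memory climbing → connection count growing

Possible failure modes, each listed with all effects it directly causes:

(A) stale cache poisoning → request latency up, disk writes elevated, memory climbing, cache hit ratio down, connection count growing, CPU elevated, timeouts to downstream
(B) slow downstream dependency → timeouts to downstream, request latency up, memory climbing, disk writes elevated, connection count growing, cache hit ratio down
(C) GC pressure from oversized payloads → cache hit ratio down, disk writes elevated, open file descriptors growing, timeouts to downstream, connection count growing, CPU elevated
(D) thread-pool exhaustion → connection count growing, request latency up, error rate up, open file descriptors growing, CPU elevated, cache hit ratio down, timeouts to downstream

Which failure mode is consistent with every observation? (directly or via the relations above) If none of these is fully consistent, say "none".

D

Checking each candidate against the observations:
(A) stale cache poisoning — disk writes elevated yes; open file descriptors growing NO; timeouts to downstream yes; connection count growing yes; CPU elevated yes; request latency up yes; cache hit ratio down yes
(B) slow downstream dependency — disk writes elevated yes; open file descriptors growing NO; timeouts to downstream yes; connection count growing yes; CPU elevated NO; request latency up yes; cache hit ratio down yes
(C) GC pressure from oversized payloads — does not account for request latency up
(D) thread-pool exhaustion — disk writes elevated yes (by open file descriptors growing → disk writes elevated); open file descriptors growing yes; timeouts to downstream yes; connection count growing yes; CPU elevated yes; request latency up yes; cache hit ratio down yes
Only (D) is consistent with every observation.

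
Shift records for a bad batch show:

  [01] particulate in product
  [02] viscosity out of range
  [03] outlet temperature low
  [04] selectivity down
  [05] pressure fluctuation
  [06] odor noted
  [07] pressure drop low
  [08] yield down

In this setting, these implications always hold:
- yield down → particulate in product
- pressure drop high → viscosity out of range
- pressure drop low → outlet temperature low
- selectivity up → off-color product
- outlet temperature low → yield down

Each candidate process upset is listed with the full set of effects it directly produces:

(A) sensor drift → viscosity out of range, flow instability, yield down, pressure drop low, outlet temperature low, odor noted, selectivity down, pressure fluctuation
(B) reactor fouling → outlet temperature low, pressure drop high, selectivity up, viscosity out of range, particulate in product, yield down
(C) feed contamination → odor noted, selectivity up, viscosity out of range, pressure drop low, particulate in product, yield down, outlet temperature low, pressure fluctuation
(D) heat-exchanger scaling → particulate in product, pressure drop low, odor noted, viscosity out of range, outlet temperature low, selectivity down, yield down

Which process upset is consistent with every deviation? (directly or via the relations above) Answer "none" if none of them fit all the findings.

A

Per-candidate check:
(A) sensor drift — particulate in product + (through yield down → particulate in product); viscosity out of range +; outlet temperature low +; selectivity down +; pressure fluctuation +; odor noted +; pressure drop low +; yield down +
(B) reactor fouling — particulate in product +; viscosity out of range +; outlet temperature low +; selectivity down -; pressure fluctuation -; odor noted -; pressure drop low -; yield down +
(C) feed contamination — fails on selectivity down (predicts selectivity up, not selectivity down)
(D) heat-exchanger scaling — particulate in product +; viscosity out of range +; outlet temperature low +; selectivity down +; pressure fluctuation -; odor noted +; pressure drop low +; yield down +
(A) alone accounts for all the evidence.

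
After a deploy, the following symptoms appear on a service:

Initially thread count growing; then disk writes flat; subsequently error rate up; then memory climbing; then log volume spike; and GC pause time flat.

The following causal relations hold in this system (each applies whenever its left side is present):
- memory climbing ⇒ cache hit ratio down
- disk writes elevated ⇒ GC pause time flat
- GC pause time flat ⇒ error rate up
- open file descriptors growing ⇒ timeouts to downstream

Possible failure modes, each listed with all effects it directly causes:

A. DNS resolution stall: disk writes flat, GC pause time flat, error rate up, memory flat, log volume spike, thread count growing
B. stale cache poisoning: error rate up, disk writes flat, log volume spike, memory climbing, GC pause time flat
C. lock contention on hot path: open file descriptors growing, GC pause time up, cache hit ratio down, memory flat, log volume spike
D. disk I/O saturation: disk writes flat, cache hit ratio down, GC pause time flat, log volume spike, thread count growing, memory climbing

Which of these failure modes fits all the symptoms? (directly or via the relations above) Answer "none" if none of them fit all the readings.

Per-candidate check:
(A) DNS resolution stall — fails on memory climbing (predicts memory flat, not memory climbing)
(B) stale cache poisoning — thread count growing NO; disk writes flat yes; error rate up yes; memory climbing yes; log volume spike yes; GC pause time flat yes
(C) lock contention on hot path — thread count growing NO; disk writes flat NO; error rate up NO; memory climbing NO; log volume spike yes; GC pause time flat NO
(D) disk I/O saturation — thread count growing yes; disk writes flat yes; error rate up yes (through GC pause time flat → error rate up); memory climbing yes; log volume spike yes; GC pause time flat yes
(D) is the only candidate with no mismatches.

D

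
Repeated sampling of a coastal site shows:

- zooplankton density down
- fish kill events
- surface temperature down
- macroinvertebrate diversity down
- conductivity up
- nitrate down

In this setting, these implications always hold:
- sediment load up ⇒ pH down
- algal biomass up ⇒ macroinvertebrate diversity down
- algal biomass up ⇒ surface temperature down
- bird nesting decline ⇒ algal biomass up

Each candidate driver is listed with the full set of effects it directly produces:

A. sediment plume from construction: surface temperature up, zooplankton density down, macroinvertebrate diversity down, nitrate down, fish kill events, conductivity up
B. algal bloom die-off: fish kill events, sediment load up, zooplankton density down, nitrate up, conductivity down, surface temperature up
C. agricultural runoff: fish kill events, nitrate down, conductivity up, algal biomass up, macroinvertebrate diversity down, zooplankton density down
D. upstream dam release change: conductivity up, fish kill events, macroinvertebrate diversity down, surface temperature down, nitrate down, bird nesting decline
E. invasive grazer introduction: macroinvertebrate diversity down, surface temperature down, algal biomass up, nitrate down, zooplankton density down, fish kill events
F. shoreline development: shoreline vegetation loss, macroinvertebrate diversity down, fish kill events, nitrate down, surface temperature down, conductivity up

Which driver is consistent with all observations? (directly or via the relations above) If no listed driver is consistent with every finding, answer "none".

For each candidate, compare predicted effects to what was observed:
(A) sediment plume from construction — zooplankton density down +; fish kill events +; surface temperature down -; macroinvertebrate diversity down +; conductivity up +; nitrate down +
(B) algal bloom die-off — fails on surface temperature down, macroinvertebrate diversity down, conductivity up, nitrate down (predicts surface temperature up, not surface temperature down; predicts conductivity down, not conductivity up; predicts nitrate up, not nitrate down)
(C) agricultural runoff — accounts for every observation (surface temperature down through algal biomass up → surface temperature down)
(D) upstream dam release change — does not account for zooplankton density down
(E) invasive grazer introduction — does not account for conductivity up
(F) shoreline development — zooplankton density down -; fish kill events +; surface temperature down +; macroinvertebrate diversity down +; conductivity up +; nitrate down +
Only (C) is consistent with every observation.

C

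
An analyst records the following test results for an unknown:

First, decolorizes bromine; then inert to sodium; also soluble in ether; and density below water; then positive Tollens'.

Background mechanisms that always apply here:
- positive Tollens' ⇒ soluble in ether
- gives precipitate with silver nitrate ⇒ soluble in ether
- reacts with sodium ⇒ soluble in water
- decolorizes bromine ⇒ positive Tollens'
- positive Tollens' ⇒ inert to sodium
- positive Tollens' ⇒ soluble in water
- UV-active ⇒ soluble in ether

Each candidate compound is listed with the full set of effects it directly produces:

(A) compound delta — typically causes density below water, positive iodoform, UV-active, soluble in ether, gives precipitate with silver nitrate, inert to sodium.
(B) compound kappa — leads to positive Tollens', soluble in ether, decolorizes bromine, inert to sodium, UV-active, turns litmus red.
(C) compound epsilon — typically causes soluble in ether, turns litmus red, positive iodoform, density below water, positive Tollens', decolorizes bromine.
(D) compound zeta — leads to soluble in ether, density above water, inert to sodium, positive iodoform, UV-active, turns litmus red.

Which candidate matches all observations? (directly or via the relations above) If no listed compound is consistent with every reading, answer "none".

C

For each candidate, compare predicted effects to what was observed:
(A) compound delta — decolorizes bromine NO; inert to sodium yes; soluble in ether yes; density below water yes; positive Tollens' NO
(B) compound kappa — decolorizes bromine yes; inert to sodium yes; soluble in ether yes; density below water NO; positive Tollens' yes
(C) compound epsilon — accounts for every observation (inert to sodium via positive Tollens' → inert to sodium)
(D) compound zeta — decolorizes bromine NO; inert to sodium yes; soluble in ether yes; density below water NO; positive Tollens' NO
(C) alone accounts for all the evidence.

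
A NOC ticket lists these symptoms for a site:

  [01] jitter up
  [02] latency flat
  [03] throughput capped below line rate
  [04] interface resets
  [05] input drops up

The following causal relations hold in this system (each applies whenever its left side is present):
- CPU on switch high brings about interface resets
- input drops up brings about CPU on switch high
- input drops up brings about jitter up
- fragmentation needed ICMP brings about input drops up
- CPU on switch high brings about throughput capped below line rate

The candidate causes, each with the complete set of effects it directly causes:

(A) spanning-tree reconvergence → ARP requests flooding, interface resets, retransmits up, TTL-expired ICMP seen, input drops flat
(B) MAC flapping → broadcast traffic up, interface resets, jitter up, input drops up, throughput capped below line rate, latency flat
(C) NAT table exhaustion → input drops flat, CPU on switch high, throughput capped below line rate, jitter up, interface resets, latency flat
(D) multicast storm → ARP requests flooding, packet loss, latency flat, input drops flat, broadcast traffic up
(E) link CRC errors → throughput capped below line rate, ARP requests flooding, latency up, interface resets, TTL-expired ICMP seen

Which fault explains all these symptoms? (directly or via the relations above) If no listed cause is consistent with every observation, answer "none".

Checking each candidate against the observations:
(A) spanning-tree reconvergence — jitter up miss; latency flat miss; throughput capped below line rate miss; interface resets match; input drops up miss
(B) MAC flapping — jitter up match; latency flat match; throughput capped below line rate match; interface resets match; input drops up match
(C) NAT table exhaustion — jitter up match; latency flat match; throughput capped below line rate match; interface resets match; input drops up miss
(D) multicast storm — fails on jitter up, throughput capped below line rate, interface resets, input drops up (predicts input drops flat, not input drops up)
(E) link CRC errors — jitter up miss; latency flat miss; throughput capped below line rate match; interface resets match; input drops up miss
(B) alone accounts for all the evidence.

B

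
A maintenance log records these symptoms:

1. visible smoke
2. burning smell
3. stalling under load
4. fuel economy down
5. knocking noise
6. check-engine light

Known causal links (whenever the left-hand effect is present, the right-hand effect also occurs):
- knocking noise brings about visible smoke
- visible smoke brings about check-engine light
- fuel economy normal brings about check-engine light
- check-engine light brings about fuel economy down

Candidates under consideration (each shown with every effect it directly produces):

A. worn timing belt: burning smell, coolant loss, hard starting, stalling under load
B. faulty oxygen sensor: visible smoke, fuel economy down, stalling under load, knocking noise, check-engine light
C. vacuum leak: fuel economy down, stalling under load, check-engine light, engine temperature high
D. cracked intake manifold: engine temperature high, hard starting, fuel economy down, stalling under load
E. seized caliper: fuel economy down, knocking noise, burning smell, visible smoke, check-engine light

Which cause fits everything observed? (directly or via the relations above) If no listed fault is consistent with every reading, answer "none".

none

Testing each hypothesis:
(A) worn timing belt — visible smoke miss; burning smell match; stalling under load match; fuel economy down miss; knocking noise miss; check-engine light miss
(B) faulty oxygen sensor — does not account for burning smell
(C) vacuum leak — visible smoke miss; burning smell miss; stalling under load match; fuel economy down match; knocking noise miss; check-engine light match
(D) cracked intake manifold — does not account for visible smoke, burning smell, knocking noise, check-engine light
(E) seized caliper — does not account for stalling under load
None of the listed candidates fits everything.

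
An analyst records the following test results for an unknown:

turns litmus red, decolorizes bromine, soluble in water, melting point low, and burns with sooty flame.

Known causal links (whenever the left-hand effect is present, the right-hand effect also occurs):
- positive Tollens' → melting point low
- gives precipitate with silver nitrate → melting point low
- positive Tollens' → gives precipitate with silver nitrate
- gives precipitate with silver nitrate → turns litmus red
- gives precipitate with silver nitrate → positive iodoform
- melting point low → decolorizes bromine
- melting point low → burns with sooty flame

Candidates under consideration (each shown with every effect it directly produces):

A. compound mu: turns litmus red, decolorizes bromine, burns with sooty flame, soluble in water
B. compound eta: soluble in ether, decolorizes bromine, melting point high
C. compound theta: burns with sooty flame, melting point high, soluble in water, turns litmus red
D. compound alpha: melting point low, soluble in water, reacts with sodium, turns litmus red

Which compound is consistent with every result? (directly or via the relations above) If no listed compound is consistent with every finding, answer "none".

Testing each hypothesis:
(A) compound mu — does not account for melting point low
(B) compound eta — fails on turns litmus red, soluble in water, melting point low, burns with sooty flame (predicts melting point high, not melting point low)
(C) compound theta — turns litmus red yes; decolorizes bromine NO; soluble in water yes; melting point low NO; burns with sooty flame yes
(D) compound alpha — accounts for every observation (decolorizes bromine via melting point low → decolorizes bromine)
(D) is the only candidate with no mismatches.

D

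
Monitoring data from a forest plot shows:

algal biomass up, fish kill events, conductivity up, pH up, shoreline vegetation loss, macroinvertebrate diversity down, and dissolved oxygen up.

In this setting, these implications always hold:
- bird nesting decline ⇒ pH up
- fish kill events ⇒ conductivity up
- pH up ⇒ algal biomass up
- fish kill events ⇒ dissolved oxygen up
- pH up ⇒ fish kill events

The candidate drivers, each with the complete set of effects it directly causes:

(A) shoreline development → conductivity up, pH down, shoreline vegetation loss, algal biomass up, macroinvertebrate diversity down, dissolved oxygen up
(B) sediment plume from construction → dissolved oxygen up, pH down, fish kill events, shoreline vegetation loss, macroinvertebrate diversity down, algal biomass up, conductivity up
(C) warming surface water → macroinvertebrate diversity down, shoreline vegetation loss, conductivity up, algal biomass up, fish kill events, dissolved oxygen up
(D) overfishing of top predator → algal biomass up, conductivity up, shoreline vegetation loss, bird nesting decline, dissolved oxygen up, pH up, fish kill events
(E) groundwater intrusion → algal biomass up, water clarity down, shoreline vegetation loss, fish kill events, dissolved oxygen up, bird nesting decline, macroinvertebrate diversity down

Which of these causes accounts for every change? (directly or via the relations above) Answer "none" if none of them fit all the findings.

Per-candidate check:
(A) shoreline development — algal biomass up yes; fish kill events NO; conductivity up yes; pH up NO; shoreline vegetation loss yes; macroinvertebrate diversity down yes; dissolved oxygen up yes
(B) sediment plume from construction — fails on pH up (predicts pH down, not pH up)
(C) warming surface water — does not account for pH up
(D) overfishing of top predator — does not account for macroinvertebrate diversity down
(E) groundwater intrusion — algal biomass up yes; fish kill events yes; conductivity up yes (via fish kill events → conductivity up); pH up yes (via bird nesting decline → pH up); shoreline vegetation loss yes; macroinvertebrate diversity down yes; dissolved oxygen up yes
(E) is the only candidate with no mismatches.

E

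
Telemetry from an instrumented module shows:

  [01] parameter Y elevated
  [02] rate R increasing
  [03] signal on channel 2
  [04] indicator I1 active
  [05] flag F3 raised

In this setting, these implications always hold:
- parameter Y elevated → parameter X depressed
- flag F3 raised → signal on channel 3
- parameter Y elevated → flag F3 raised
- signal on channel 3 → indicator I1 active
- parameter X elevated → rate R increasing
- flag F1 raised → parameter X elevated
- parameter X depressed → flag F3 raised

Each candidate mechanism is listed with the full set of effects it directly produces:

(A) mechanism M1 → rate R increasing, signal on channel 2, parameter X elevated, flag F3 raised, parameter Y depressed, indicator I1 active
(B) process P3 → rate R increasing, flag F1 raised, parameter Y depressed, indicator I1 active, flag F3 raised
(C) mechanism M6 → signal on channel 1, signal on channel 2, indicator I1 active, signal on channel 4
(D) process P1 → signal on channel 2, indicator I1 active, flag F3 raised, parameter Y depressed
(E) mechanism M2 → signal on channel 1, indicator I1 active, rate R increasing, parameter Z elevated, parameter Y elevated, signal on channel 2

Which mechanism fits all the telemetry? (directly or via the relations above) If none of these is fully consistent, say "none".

E

Testing each hypothesis:
(A) mechanism M1 — parameter Y elevated ✗; rate R increasing ✓; signal on channel 2 ✓; indicator I1 active ✓; flag F3 raised ✓
(B) process P3 — parameter Y elevated ✗; rate R increasing ✓; signal on channel 2 ✗; indicator I1 active ✓; flag F3 raised ✓
(C) mechanism M6 — parameter Y elevated ✗; rate R increasing ✗; signal on channel 2 ✓; indicator I1 active ✓; flag F3 raised ✗
(D) process P1 — fails on parameter Y elevated, rate R increasing (predicts parameter Y depressed, not parameter Y elevated)
(E) mechanism M2 — accounts for every observation (flag F3 raised by parameter Y elevated → flag F3 raised)
(E) alone accounts for all the evidence.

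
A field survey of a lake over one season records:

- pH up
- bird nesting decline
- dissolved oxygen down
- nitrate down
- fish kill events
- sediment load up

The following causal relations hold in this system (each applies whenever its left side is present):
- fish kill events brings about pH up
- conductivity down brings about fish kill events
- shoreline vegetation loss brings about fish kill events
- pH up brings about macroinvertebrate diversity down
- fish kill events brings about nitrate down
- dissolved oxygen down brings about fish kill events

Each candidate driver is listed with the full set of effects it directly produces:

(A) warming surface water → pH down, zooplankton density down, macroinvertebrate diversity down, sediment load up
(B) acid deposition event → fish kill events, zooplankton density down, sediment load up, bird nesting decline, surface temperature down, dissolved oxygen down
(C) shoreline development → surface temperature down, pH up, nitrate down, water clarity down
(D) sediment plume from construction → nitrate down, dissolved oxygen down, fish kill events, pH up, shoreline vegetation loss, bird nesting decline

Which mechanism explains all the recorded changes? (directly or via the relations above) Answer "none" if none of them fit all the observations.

B

Checking each candidate against the observations:
(A) warming surface water — pH up -; bird nesting decline -; dissolved oxygen down -; nitrate down -; fish kill events -; sediment load up +
(B) acid deposition event — accounts for every observation (pH up via fish kill events → pH up)
(C) shoreline development — does not account for bird nesting decline, dissolved oxygen down, fish kill events, sediment load up
(D) sediment plume from construction — does not account for sediment load up
(B) is the only candidate with no mismatches.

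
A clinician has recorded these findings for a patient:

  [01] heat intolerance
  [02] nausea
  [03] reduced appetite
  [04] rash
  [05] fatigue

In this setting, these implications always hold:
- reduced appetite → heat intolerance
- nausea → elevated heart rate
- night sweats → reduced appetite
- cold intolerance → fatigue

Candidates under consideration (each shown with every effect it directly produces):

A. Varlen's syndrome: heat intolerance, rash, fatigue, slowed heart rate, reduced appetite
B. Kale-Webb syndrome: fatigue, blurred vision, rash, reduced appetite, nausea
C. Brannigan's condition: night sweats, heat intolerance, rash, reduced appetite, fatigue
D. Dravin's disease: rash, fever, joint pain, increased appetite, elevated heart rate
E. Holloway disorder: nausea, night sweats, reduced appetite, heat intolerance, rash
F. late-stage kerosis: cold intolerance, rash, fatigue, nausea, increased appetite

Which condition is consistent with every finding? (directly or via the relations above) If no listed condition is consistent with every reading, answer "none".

B

Per-candidate check:
(A) Varlen's syndrome — does not account for nausea
(B) Kale-Webb syndrome — heat intolerance ✓ (through reduced appetite → heat intolerance); nausea ✓; reduced appetite ✓; rash ✓; fatigue ✓
(C) Brannigan's condition — heat intolerance ✓; nausea ✗; reduced appetite ✓; rash ✓; fatigue ✓
(D) Dravin's disease — fails on heat intolerance, nausea, reduced appetite, fatigue (predicts increased appetite, not reduced appetite)
(E) Holloway disorder — heat intolerance ✓; nausea ✓; reduced appetite ✓; rash ✓; fatigue ✗
(F) late-stage kerosis — heat intolerance ✗; nausea ✓; reduced appetite ✗; rash ✓; fatigue ✓
(B) is the only candidate with no mismatches.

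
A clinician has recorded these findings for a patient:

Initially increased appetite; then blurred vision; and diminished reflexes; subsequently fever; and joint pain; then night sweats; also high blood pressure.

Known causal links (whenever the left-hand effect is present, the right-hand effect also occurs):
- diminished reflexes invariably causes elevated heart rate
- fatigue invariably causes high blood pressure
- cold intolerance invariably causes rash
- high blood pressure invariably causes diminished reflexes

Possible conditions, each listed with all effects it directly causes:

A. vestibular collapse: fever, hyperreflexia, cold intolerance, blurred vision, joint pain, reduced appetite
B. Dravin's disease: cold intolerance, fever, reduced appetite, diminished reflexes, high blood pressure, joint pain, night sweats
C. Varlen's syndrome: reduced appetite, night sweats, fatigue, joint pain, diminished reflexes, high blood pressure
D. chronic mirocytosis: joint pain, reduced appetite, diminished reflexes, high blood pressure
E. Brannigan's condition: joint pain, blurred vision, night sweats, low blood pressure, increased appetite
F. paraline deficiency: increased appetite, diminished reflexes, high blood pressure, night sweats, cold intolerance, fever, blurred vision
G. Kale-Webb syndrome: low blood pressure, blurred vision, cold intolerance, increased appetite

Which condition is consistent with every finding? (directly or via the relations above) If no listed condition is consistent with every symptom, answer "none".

Testing each hypothesis:
(A) vestibular collapse — increased appetite ✗; blurred vision ✓; diminished reflexes ✗; fever ✓; joint pain ✓; night sweats ✗; high blood pressure ✗
(B) Dravin's disease — fails on increased appetite, blurred vision (predicts reduced appetite, not increased appetite)
(C) Varlen's syndrome — increased appetite ✗; blurred vision ✗; diminished reflexes ✓; fever ✗; joint pain ✓; night sweats ✓; high blood pressure ✓
(D) chronic mirocytosis — fails on increased appetite, blurred vision, fever, night sweats (predicts reduced appetite, not increased appetite)
(E) Brannigan's condition — fails on diminished reflexes, fever, high blood pressure (predicts low blood pressure, not high blood pressure)
(F) paraline deficiency — increased appetite ✓; blurred vision ✓; diminished reflexes ✓; fever ✓; joint pain ✗; night sweats ✓; high blood pressure ✓
(G) Kale-Webb syndrome — fails on diminished reflexes, fever, joint pain, night sweats, high blood pressure (predicts low blood pressure, not high blood pressure)
None of the listed candidates fits everything.

none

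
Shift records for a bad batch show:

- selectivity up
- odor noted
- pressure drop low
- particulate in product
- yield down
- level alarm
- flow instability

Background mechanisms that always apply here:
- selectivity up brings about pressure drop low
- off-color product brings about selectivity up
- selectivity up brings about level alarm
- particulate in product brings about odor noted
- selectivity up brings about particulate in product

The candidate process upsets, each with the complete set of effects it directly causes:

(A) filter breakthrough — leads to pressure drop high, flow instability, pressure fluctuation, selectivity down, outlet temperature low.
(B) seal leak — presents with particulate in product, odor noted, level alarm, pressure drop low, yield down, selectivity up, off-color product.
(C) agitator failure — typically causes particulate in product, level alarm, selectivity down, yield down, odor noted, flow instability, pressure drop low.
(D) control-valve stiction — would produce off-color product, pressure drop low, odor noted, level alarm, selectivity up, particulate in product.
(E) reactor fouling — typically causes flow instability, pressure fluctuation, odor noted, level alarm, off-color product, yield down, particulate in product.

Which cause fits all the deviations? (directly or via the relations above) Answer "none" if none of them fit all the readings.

E

Checking each candidate against the observations:
(A) filter breakthrough — fails on selectivity up, odor noted, pressure drop low, particulate in product, yield down, level alarm (predicts selectivity down, not selectivity up; predicts pressure drop high, not pressure drop low)
(B) seal leak — does not account for flow instability
(C) agitator failure — selectivity up NO; odor noted yes; pressure drop low yes; particulate in product yes; yield down yes; level alarm yes; flow instability yes
(D) control-valve stiction — does not account for yield down, flow instability
(E) reactor fouling — selectivity up yes (via off-color product → selectivity up); odor noted yes; pressure drop low yes (via off-color product → selectivity up → pressure drop low); particulate in product yes; yield down yes; level alarm yes; flow instability yes
Only (E) is consistent with every observation.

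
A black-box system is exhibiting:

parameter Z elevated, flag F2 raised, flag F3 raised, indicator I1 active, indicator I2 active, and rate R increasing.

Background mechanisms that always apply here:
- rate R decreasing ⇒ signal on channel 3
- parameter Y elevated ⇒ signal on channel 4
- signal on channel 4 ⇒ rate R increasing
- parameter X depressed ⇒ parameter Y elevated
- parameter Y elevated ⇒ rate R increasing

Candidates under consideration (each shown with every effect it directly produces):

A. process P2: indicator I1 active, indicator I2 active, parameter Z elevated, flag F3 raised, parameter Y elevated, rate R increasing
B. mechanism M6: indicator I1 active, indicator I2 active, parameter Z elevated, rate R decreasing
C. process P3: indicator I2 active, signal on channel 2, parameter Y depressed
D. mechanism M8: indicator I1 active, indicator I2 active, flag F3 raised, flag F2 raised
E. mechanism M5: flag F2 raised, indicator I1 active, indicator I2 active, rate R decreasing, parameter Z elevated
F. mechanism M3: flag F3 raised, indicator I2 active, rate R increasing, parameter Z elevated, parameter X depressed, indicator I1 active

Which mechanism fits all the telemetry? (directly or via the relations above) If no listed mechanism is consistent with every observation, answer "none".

Checking each candidate against the observations:
(A) process P2 — parameter Z elevated ✓; flag F2 raised ✗; flag F3 raised ✓; indicator I1 active ✓; indicator I2 active ✓; rate R increasing ✓
(B) mechanism M6 — fails on flag F2 raised, flag F3 raised, rate R increasing (predicts rate R decreasing, not rate R increasing)
(C) process P3 — does not account for parameter Z elevated, flag F2 raised, flag F3 raised, indicator I1 active, rate R increasing
(D) mechanism M8 — does not account for parameter Z elevated, rate R increasing
(E) mechanism M5 — fails on flag F3 raised, rate R increasing (predicts rate R decreasing, not rate R increasing)
(F) mechanism M3 — parameter Z elevated ✓; flag F2 raised ✗; flag F3 raised ✓; indicator I1 active ✓; indicator I2 active ✓; rate R increasing ✓
Every candidate fails on at least one observation.

none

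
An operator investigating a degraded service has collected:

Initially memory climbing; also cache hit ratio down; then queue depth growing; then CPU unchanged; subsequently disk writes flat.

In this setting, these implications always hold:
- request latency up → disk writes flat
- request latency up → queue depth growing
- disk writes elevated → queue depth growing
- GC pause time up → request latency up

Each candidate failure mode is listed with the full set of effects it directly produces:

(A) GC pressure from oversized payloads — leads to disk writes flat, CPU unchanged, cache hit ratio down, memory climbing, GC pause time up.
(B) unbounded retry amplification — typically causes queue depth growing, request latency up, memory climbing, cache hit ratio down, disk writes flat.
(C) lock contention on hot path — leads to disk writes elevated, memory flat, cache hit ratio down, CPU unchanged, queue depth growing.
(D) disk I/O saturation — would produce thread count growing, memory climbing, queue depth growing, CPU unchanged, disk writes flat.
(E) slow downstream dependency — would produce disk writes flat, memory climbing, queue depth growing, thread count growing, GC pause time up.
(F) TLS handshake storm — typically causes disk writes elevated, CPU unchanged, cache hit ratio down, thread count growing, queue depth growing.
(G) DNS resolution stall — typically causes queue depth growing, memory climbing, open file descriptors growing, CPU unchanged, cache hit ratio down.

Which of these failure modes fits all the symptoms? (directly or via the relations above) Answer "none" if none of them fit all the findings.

A

For each candidate, compare predicted effects to what was observed:
(A) GC pressure from oversized payloads — accounts for every observation (queue depth growing by GC pause time up → request latency up → queue depth growing)
(B) unbounded retry amplification — memory climbing ✓; cache hit ratio down ✓; queue depth growing ✓; CPU unchanged ✗; disk writes flat ✓
(C) lock contention on hot path — memory climbing ✗; cache hit ratio down ✓; queue depth growing ✓; CPU unchanged ✓; disk writes flat ✗
(D) disk I/O saturation — memory climbing ✓; cache hit ratio down ✗; queue depth growing ✓; CPU unchanged ✓; disk writes flat ✓
(E) slow downstream dependency — does not account for cache hit ratio down, CPU unchanged
(F) TLS handshake storm — fails on memory climbing, disk writes flat (predicts disk writes elevated, not disk writes flat)
(G) DNS resolution stall — memory climbing ✓; cache hit ratio down ✓; queue depth growing ✓; CPU unchanged ✓; disk writes flat ✗
(A) is the only candidate with no mismatches.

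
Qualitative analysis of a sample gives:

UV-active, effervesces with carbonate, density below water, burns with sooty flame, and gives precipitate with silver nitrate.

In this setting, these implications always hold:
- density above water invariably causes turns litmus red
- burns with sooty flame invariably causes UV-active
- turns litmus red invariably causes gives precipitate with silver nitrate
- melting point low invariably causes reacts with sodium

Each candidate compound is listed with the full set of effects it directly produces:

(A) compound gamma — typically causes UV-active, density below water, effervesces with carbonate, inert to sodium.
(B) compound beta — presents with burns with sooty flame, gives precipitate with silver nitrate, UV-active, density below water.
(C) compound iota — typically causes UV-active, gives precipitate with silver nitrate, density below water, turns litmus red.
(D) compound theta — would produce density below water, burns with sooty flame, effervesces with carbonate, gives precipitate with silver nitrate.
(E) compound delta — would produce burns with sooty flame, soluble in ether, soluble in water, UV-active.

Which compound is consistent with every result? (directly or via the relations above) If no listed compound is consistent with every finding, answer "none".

Testing each hypothesis:
(A) compound gamma — does not account for burns with sooty flame, gives precipitate with silver nitrate
(B) compound beta — does not account for effervesces with carbonate
(C) compound iota — does not account for effervesces with carbonate, burns with sooty flame
(D) compound theta — UV-active + (by burns with sooty flame → UV-active); effervesces with carbonate +; density below water +; burns with sooty flame +; gives precipitate with silver nitrate +
(E) compound delta — does not account for effervesces with carbonate, density below water, gives precipitate with silver nitrate
(D) is the only candidate with no mismatches.

D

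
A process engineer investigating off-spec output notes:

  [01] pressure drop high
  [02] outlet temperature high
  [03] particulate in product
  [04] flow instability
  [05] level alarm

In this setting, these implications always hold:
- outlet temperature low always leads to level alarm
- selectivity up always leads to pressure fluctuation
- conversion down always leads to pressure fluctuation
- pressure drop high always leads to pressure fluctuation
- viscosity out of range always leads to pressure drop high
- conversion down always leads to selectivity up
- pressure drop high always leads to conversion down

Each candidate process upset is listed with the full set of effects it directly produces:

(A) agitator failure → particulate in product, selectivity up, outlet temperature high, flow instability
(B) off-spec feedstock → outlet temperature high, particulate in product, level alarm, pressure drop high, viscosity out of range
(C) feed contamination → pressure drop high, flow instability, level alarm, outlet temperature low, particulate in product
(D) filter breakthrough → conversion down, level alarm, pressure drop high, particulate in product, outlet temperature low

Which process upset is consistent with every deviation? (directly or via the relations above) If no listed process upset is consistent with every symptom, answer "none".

Testing each hypothesis:
(A) agitator failure — does not account for pressure drop high, level alarm
(B) off-spec feedstock — pressure drop high ✓; outlet temperature high ✓; particulate in product ✓; flow instability ✗; level alarm ✓
(C) feed contamination — pressure drop high ✓; outlet temperature high ✗; particulate in product ✓; flow instability ✓; level alarm ✓
(D) filter breakthrough — fails on outlet temperature high, flow instability (predicts outlet temperature low, not outlet temperature high)
No candidate is consistent with all observations.

none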